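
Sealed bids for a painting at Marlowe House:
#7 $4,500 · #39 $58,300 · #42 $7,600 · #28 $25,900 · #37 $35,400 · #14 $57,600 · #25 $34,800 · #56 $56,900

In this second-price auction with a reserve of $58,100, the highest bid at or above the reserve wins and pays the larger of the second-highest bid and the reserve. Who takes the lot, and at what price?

#39 pays $58,100

Sorting bids: 58,300 (#39) > 57,600 (#14) > 56,900 (#56) > 35,400 (#37) > 34,800 (#25) > 25,900 (#28) > …
#39 has the top bid at or above the reserve ($58,300).
Second-highest bid $57,600 is below the reserve $58,100, so the reserve binds → payment $58,100.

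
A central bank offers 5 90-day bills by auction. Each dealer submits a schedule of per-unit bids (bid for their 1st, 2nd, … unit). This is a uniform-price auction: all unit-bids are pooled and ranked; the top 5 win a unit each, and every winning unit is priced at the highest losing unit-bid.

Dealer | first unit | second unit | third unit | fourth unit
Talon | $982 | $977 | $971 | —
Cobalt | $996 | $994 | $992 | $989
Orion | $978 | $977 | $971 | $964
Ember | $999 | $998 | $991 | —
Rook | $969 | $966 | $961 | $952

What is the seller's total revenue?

Merging the schedules and taking the best 5: 999 (Ember-1), 998 (Ember-2), 996 (Cobalt-1), 994 (Cobalt-2), 992 (Cobalt-3)
Highest rejected unit-bid = $991.
Allocation: Cobalt 3, Ember 2. Every unit priced at $991.
Revenue = 5 × 991 = $4,955.

Total revenue: $4,955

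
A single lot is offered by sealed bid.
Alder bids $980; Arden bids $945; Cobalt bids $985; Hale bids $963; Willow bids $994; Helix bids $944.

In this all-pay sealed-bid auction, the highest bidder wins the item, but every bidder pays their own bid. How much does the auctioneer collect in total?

Total revenue: $5,811

Rule: the highest bidder wins the item, but every bidder pays their own bid.
Sorting bids: 994 (Willow) > 985 (Cobalt) > 980 (Alder) > 963 (Hale) > 945 (Arden) > 944 (Helix)
Every bidder forfeits their bid regardless of winning.
Revenue = 980 + 945 + 985 + 963 + 994 + 944 = $5,811.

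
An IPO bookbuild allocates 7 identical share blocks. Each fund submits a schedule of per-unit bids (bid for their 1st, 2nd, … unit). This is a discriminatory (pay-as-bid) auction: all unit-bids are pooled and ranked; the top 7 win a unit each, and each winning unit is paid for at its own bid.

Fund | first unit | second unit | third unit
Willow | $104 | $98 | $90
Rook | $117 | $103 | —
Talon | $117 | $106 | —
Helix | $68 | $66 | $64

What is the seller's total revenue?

Total revenue: $735

Merging the schedules and taking the best 7: 117 (Rook-1), 117 (Talon-1), 106 (Talon-2), 104 (Willow-1), 103 (Rook-2), 98 (Willow-2), 90 (Willow-3)
Next rejected bid: $68 (not a price — pay-as-bid).
Each winning unit pays its own bid.
Revenue = 117 + 117 + 106 + 104 + 103 + 98 + 90 = $735.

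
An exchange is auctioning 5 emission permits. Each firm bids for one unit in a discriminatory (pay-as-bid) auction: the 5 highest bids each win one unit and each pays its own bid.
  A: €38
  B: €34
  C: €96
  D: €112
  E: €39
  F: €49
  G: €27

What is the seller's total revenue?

Total revenue: €334

Sorting: 112 (D), 96 (C), 49 (F), 39 (E), 38 (A), 34 (B), 27 (G)
Winners (5 units): D, C, F, E, A.
Total revenue = 112 + 96 + 49 + 39 + 38 = €334.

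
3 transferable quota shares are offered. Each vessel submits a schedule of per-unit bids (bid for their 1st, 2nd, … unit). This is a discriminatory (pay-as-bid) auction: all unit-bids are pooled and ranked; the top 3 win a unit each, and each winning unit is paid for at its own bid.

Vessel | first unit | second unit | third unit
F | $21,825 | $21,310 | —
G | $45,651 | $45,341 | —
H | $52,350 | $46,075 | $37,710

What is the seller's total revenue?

Total revenue: $144,076

All unit-bids, highest first — top 3: 52,350 (H-1), 46,075 (H-2), 45,651 (G-1)
Next rejected bid: $45,341 (not a price — pay-as-bid).
Each winning unit pays its own bid.
Revenue = 52,350 + 46,075 + 45,651 = $144,076.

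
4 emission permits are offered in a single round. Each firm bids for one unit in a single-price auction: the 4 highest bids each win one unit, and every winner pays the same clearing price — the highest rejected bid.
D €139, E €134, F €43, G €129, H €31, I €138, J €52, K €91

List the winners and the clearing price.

D, I, E, G; each pays €91

Sorting: 139 (D), 138 (I), 134 (E), 129 (G), 91 (K), 52 (J), …
The 4 highest are D, I, E, G.
First losing bid is K's €91, which sets the uniform price.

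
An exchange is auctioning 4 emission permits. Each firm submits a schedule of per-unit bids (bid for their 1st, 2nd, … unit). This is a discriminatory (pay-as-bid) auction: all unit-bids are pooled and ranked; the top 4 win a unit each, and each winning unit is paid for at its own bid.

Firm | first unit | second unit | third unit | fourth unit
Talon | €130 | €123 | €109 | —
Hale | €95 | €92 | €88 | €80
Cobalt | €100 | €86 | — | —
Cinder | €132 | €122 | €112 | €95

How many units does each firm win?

Cinder 2, Talon 2

Pooled unit-bids ranked (top 4): 132 (Cinder-1), 130 (Talon-1), 123 (Talon-2), 122 (Cinder-2)
Next rejected bid: €112 (not a price — pay-as-bid).
Allocation: Cinder 2, Talon 2.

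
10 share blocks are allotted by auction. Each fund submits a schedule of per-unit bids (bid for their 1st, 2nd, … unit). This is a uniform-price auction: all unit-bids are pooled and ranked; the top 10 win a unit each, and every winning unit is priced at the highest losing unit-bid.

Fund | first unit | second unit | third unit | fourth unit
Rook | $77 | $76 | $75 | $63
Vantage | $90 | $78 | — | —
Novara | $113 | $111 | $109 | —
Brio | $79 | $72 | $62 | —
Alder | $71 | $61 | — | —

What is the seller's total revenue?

Pooled unit-bids ranked (top 10): 113 (Novara-1), 111 (Novara-2), 109 (Novara-3), 90 (Vantage-1), 79 (Brio-1), 78 (Vantage-2), 77 (Rook-1), 76 (Rook-2), 75 (Rook-3), 72 (Brio-2)
First bid not allocated: $71.
Allocation: Brio 2, Novara 3, Rook 3, Vantage 2. Every unit priced at $71.
Revenue = 10 × 71 = $710.

Total revenue: $710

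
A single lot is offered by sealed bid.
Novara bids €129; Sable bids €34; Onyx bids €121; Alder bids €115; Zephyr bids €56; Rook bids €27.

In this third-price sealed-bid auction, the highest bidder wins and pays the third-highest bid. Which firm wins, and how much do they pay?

Bids in order: 129 (Novara) > 121 (Onyx) > 115 (Alder) > 56 (Zephyr) > 34 (Sable) > 27 (Rook)
Novara is highest; pays the third-highest bid, €115.

Novara pays €115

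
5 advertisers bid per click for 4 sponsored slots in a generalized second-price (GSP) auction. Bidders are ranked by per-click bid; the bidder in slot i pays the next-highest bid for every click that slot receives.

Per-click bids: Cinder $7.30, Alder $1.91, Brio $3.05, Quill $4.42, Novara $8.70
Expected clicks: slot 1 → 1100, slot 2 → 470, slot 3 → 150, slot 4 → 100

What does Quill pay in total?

Quill pays $457.50

Per-click bids in order: $8.70 (Novara) > $7.30 (Cinder) > $4.42 (Quill) > $3.05 (Brio) > $1.91 (Alder)
Quill holds slot 3 → pays next bid $3.05 × 150 clicks = $457.50.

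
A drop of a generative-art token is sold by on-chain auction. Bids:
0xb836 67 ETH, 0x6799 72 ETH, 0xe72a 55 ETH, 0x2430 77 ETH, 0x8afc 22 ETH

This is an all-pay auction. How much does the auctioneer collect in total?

Total revenue: 293 ETH

Bids ranked: 77 (0x2430) > 72 (0x6799) > 67 (0xb836) > 55 (0xe72a) > 22 (0x8afc)
0x2430 wins with the top bid; all bids are sunk regardless.
Every bidder forfeits their bid regardless of winning.
Revenue = 67 + 72 + 55 + 77 + 22 = 293 ETH.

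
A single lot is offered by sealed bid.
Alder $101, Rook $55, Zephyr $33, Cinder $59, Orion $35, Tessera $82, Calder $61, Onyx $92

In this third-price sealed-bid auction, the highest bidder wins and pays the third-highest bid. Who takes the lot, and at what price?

Alder pays $82

Rule: the highest bidder wins and pays the third-highest bid.
Bids ranked: 101 (Alder) > 92 (Onyx) > 82 (Tessera) > 61 (Calder) > 59 (Cinder) > 55 (Rook) > …
Alder wins; payment is bid #3 in the ranking = $82.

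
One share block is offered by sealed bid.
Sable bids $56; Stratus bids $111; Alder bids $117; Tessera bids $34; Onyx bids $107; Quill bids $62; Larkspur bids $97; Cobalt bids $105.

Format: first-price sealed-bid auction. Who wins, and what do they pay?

Rule: the highest bidder wins and pays their own bid.
Sorting bids: 117 (Alder) > 111 (Stratus) > 107 (Onyx) > 105 (Cobalt) > 97 (Larkspur) > 62 (Quill) > …
Alder is highest → pays own bid, $117.

Alder pays $117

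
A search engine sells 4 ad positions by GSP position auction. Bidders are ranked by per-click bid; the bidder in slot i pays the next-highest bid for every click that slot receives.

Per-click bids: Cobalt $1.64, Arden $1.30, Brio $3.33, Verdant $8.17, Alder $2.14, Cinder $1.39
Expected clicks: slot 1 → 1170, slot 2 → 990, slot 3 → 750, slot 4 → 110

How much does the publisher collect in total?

Total revenue: $7397.60

Sorting advertisers: $8.17 (Verdant) > $3.33 (Brio) > $2.14 (Alder) > $1.64 (Cobalt) > $1.39 (Cinder) > …
Slot 1: Verdant pays $3.33 × 1170 = $3896.10
Slot 2: Brio pays $2.14 × 990 = $2118.60
Slot 3: Alder pays $1.64 × 750 = $1230.00
Slot 4: Cobalt pays $1.39 × 110 = $152.90
Total = $7397.60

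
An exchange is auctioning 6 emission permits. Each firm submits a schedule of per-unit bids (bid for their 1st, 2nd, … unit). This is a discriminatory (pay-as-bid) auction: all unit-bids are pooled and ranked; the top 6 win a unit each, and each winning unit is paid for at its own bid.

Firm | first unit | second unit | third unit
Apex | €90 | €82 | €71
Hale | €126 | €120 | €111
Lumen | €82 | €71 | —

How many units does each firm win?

Merging the schedules and taking the best 6: 126 (Hale-1), 120 (Hale-2), 111 (Hale-3), 90 (Apex-1), 82 (Apex-2), 82 (Lumen-1)
Next rejected bid: €71 (not a price — pay-as-bid).
Allocation: Apex 2, Hale 3, Lumen 1.

Apex 2, Hale 3, Lumen 1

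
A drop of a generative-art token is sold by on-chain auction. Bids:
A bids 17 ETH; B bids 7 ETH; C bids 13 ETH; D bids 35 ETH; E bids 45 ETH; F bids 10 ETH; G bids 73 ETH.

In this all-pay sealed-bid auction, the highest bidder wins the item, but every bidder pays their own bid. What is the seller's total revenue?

Rule: the highest bidder wins the item, but every bidder pays their own bid.
Sorting bids: 73 (G) > 45 (E) > 35 (D) > 17 (A) > 13 (C) > 10 (F) > …
Every bidder forfeits their bid regardless of winning.
Revenue = 17 + 7 + 13 + 35 + 45 + 10 + 73 = 200 ETH.

Total revenue: 200 ETH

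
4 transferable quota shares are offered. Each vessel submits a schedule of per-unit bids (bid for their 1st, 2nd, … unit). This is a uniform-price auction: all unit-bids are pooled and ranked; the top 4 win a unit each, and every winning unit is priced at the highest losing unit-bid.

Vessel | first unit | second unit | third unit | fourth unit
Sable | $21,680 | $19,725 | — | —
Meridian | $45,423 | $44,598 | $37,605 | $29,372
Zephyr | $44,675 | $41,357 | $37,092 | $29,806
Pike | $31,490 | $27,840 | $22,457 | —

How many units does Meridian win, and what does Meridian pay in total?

Meridian: 2 units, pays $75,210

All unit-bids, highest first — top 4: 45,423 (Meridian-1), 44,675 (Zephyr-1), 44,598 (Meridian-2), 41,357 (Zephyr-2)
Highest rejected unit-bid = $37,605.
Meridian wins 2 unit(s) at $37,605 each.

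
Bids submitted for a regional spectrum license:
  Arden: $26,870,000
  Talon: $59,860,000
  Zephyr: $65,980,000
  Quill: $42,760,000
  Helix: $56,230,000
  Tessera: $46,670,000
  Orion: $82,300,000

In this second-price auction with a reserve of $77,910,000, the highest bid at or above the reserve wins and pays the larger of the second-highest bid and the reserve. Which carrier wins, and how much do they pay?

Bids in order: 82,300,000 (Orion) > 65,980,000 (Zephyr) > 59,860,000 (Talon) > 56,230,000 (Helix) > 46,670,000 (Tessera) > 42,760,000 (Quill) > …
Orion has the top bid at or above the reserve ($82,300,000).
Second-highest bid $65,980,000 is below the reserve $77,910,000, so the reserve binds → payment $77,910,000.

Orion pays $77,910,000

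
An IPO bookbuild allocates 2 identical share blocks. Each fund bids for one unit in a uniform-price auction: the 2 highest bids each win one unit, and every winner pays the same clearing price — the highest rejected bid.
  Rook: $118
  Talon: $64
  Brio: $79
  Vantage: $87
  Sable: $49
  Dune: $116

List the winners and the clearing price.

Rook, Dune; each pays $87

Bids ranked high→low: 118 (Rook), 116 (Dune), 87 (Vantage), 79 (Brio), …
The 2 highest are Rook, Dune.
First losing bid is Vantage's $87, which sets the uniform price.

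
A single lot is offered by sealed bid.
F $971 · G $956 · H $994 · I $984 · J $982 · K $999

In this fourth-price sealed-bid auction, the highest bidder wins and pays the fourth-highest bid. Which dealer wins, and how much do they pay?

Bids ranked: 999 (K) > 994 (H) > 984 (I) > 982 (J) > 971 (F) > 956 (G)
K is highest; pays the fourth-highest bid, $982.

K pays $982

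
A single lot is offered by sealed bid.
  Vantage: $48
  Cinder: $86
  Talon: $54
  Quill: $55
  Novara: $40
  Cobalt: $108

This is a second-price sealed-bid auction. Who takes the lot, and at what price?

Cobalt pays $86

Sorting bids: 108 (Cobalt) > 86 (Cinder) > 55 (Quill) > 54 (Talon) > 48 (Vantage) > 40 (Novara)
Cobalt is highest; pays the second-highest bid, $86.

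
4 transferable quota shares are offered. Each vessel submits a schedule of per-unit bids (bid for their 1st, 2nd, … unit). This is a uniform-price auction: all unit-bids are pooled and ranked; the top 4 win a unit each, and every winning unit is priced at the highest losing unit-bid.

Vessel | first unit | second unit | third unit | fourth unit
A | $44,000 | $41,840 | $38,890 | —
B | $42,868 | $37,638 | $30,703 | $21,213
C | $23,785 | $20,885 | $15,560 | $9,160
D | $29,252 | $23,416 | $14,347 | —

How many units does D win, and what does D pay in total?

D: 0 units, pays $0

Pooled unit-bids ranked (top 4): 44,000 (A-1), 42,868 (B-1), 41,840 (A-2), 38,890 (A-3)
The (k+1)-th unit-bid is $37,638.
D wins 0 unit(s) at $37,638 each.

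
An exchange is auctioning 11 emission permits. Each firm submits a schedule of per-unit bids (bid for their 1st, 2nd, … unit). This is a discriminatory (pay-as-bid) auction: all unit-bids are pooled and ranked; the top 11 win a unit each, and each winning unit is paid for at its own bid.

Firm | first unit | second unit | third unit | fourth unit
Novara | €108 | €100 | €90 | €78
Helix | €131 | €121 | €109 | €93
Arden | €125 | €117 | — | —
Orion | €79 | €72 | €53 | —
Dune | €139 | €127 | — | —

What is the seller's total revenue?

Merging the schedules and taking the best 11: 139 (Dune-1), 131 (Helix-1), 127 (Dune-2), 125 (Arden-1), 121 (Helix-2), 117 (Arden-2), 109 (Helix-3), 108 (Novara-1), 100 (Novara-2), 93 (Helix-4), 90 (Novara-3)
Next rejected bid: €79 (not a price — pay-as-bid).
Each winning unit pays its own bid.
Revenue = 139 + 131 + 127 + 125 + 121 + 117 + 109 + 108 + 100 + 93 + 90 = €1,260.

Total revenue: €1,260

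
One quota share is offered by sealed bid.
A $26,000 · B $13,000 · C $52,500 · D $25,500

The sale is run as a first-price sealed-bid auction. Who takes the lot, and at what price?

C pays $52,500

First-price sealed-bid auction: the highest bidder wins and pays their own bid.
Sorting bids: 52,500 (C) > 26,000 (A) > 25,500 (D) > 13,000 (B)
First-price: C pays what they bid, $52,500.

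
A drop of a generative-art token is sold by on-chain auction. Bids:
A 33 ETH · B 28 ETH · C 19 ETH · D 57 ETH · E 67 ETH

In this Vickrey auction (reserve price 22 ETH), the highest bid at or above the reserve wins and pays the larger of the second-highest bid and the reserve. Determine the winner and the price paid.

Bids ranked: 67 (E) > 57 (D) > 33 (A) > 28 (B) > 19 (C)
Highest eligible bid: E at 67 ETH.
Second-highest bid 57 ETH exceeds the reserve 22 ETH → payment 57 ETH.

E pays 57 ETH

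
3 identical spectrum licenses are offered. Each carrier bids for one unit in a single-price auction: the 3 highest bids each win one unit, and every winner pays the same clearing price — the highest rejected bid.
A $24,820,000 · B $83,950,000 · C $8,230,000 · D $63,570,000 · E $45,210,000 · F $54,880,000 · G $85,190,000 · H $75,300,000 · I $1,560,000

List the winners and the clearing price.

G, B, H; each pays $63,570,000

Sorting: 85,190,000 (G), 83,950,000 (B), 75,300,000 (H), 63,570,000 (D), 54,880,000 (F), …
Top 3: G, B, H.
Clearing price = highest rejected bid = $63,570,000.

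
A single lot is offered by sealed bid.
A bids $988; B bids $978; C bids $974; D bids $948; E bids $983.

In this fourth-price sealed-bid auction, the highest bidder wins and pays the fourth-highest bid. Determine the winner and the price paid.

Bids in order: 988 (A) > 983 (E) > 978 (B) > 974 (C) > 948 (D)
A wins; payment is bid #4 in the ranking = $974.

A pays $974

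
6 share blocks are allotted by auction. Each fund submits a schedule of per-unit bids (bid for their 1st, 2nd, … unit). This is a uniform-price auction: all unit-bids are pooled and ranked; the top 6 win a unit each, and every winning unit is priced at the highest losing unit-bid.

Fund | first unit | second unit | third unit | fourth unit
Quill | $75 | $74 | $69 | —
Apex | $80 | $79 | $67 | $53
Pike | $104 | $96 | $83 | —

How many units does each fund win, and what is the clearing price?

Merging the schedules and taking the best 6: 104 (Pike-1), 96 (Pike-2), 83 (Pike-3), 80 (Apex-1), 79 (Apex-2), 75 (Quill-1)
First bid not allocated: $74.
Allocation: Apex 2, Pike 3, Quill 1.

Apex 2, Pike 3, Quill 1; clearing price $74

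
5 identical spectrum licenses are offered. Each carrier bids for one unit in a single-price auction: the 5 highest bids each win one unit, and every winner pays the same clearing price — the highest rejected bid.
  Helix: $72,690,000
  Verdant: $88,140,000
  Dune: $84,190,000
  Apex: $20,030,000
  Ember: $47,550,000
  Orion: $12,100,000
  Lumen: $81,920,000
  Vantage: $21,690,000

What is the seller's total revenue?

Ordering the bids: 88,140,000 (Verdant), 84,190,000 (Dune), 81,920,000 (Lumen), 72,690,000 (Helix), 47,550,000 (Ember), 21,690,000 (Vantage), 20,030,000 (Apex), …
Winners (5 units): Verdant, Dune, Lumen, Helix, Ember.
First losing bid is Vantage's $21,690,000, which sets the uniform price.
Total revenue = 5 × $21,690,000 = $108,450,000.

Total revenue: $108,450,000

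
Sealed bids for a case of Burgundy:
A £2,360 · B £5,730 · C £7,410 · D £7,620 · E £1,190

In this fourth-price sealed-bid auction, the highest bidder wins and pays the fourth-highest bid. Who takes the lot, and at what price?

D pays £2,360

Fourth-price sealed-bid auction: the highest bidder wins and pays the fourth-highest bid.
Bids ranked: 7,620 (D) > 7,410 (C) > 5,730 (B) > 2,360 (A) > 1,190 (E)
D wins; payment is bid #4 in the ranking = £2,360.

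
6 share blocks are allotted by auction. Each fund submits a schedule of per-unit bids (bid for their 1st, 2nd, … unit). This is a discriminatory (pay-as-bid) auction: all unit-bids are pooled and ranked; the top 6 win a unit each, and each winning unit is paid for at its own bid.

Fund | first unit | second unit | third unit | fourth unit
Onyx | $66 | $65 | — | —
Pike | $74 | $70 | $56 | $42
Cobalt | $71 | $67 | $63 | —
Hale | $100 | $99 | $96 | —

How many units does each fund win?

Pooled unit-bids ranked (top 6): 100 (Hale-1), 99 (Hale-2), 96 (Hale-3), 74 (Pike-1), 71 (Cobalt-1), 70 (Pike-2)
Next rejected bid: $67 (not a price — pay-as-bid).
Allocation: Cobalt 1, Hale 3, Pike 2.

Cobalt 1, Hale 3, Pike 2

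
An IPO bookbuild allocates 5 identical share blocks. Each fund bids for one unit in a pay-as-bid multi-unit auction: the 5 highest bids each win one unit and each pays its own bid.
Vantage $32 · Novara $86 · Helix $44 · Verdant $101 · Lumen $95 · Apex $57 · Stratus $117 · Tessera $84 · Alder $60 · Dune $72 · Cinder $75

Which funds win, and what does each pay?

Sorting: 117 (Stratus), 101 (Verdant), 95 (Lumen), 86 (Novara), 84 (Tessera), 75 (Cinder), 72 (Dune), …
The 5 highest are Stratus, Verdant, Lumen, Novara, Tessera.
Each winner pays its own bid: Stratus $117, Verdant $101, Lumen $95, Novara $86, Tessera $84.

Stratus $117, Verdant $101, Lumen $95, Novara $86, Tessera $84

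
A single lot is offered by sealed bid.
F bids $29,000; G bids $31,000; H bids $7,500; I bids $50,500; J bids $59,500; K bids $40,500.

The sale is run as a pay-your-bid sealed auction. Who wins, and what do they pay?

Bids in order: 59,500 (J) > 50,500 (I) > 40,500 (K) > 31,000 (G) > 29,000 (F) > 7,500 (H)
J has the highest bid and pays exactly that: $59,500.

J pays $59,500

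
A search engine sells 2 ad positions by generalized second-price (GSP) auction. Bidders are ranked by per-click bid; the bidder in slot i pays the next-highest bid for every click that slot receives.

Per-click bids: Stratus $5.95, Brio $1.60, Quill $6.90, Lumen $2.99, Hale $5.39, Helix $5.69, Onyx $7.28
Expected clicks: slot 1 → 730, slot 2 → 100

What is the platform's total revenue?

Per-click bids in order: $7.28 (Onyx) > $6.90 (Quill) > $5.95 (Stratus) > …
Slot 1: Onyx pays $6.90 × 730 = $5037.00
Slot 2: Quill pays $5.95 × 100 = $595.00
Total = $5632.00

Total revenue: $5632.00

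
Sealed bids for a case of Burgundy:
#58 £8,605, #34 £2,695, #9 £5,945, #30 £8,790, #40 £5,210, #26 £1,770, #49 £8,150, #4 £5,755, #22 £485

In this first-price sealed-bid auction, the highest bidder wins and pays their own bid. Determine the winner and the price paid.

#30 pays £8,790

Bids in order: 8,790 (#30) > 8,605 (#58) > 8,150 (#49) > 5,945 (#9) > 5,755 (#4) > 5,210 (#40) > …
First-price: #30 pays what they bid, £8,790.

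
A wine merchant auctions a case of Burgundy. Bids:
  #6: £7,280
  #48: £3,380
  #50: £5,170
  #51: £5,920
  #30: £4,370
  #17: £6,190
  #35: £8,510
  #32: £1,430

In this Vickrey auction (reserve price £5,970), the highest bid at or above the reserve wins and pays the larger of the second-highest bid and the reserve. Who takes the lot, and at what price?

Bids in order: 8,510 (#35) > 7,280 (#6) > 6,190 (#17) > 5,920 (#51) > 5,170 (#50) > 4,370 (#30) > …
Highest eligible bid: #35 at £8,510.
Second-highest bid £7,280 exceeds the reserve £5,970 → payment £7,280.

#35 pays £7,280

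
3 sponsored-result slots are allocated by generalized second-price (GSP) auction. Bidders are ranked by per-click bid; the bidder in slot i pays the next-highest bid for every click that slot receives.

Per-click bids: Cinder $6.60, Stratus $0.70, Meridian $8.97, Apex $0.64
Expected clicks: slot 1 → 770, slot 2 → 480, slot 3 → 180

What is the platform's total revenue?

Sorting advertisers: $8.97 (Meridian) > $6.60 (Cinder) > $0.70 (Stratus) > $0.64 (Apex)
Slot 1: Meridian pays $6.60 × 770 = $5082.00
Slot 2: Cinder pays $0.70 × 480 = $336.00
Slot 3: Stratus pays $0.64 × 180 = $115.20
Total = $5533.20

Total revenue: $5533.20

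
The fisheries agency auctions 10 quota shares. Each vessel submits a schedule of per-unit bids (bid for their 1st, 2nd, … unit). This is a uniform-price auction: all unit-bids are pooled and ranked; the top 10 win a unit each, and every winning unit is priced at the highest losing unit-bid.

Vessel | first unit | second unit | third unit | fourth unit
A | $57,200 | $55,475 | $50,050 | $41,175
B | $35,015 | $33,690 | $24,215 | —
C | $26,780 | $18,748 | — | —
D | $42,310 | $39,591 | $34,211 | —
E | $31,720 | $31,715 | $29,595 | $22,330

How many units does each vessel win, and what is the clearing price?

Pooled unit-bids ranked (top 10): 57,200 (A-1), 55,475 (A-2), 50,050 (A-3), 42,310 (D-1), 41,175 (A-4), 39,591 (D-2), 35,015 (B-1), 34,211 (D-3), 33,690 (B-2), 31,720 (E-1)
Highest rejected unit-bid = $31,715.
Allocation: A 4, B 2, D 3, E 1.

A 4, B 2, D 3, E 1; clearing price $31,715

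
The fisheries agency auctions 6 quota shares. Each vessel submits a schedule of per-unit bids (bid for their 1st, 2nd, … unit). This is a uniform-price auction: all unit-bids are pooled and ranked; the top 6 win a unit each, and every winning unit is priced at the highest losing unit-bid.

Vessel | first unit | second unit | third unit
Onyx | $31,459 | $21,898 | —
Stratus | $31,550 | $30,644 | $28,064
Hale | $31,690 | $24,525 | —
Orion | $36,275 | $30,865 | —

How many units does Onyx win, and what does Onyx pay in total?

Pooled unit-bids ranked (top 6): 36,275 (Orion-1), 31,690 (Hale-1), 31,550 (Stratus-1), 31,459 (Onyx-1), 30,865 (Orion-2), 30,644 (Stratus-2)
First bid not allocated: $28,064.
Onyx wins 1 unit(s) at $28,064 each.

Onyx: 1 unit, pays $28,064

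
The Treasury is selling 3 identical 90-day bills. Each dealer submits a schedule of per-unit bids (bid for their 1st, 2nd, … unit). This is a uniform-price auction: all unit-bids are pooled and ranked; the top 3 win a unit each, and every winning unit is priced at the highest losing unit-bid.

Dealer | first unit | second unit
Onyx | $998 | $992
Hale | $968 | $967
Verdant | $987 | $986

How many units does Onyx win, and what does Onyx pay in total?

All unit-bids, highest first — top 3: 998 (Onyx-1), 992 (Onyx-2), 987 (Verdant-1)
Highest rejected unit-bid = $986.
Onyx wins 2 unit(s) at $986 each.

Onyx: 2 units, pays $1,972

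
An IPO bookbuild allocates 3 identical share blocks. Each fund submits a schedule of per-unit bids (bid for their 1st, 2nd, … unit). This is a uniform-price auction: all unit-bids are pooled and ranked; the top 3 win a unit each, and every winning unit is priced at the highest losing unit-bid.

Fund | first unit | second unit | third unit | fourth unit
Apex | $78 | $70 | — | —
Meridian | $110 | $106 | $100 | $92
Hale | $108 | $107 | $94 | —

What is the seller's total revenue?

Total revenue: $318

Merging the schedules and taking the best 3: 110 (Meridian-1), 108 (Hale-1), 107 (Hale-2)
The (k+1)-th unit-bid is $106.
Allocation: Hale 2, Meridian 1. Every unit priced at $106.
Revenue = 3 × 106 = $318.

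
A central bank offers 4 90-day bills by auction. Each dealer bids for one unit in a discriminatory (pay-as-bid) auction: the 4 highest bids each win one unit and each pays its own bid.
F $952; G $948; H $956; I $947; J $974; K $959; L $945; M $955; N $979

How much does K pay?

Sorting: 979 (N), 974 (J), 959 (K), 956 (H), 955 (M), 952 (F), …
Winners (4 units): N, J, K, H.
K wins → own bid $959.

K pays $959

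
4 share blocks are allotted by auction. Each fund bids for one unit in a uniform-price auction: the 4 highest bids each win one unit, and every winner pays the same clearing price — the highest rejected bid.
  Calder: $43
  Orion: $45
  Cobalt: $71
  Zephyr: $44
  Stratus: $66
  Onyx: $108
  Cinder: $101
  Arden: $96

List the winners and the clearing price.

Sorting: 108 (Onyx), 101 (Cinder), 96 (Arden), 71 (Cobalt), 66 (Stratus), 45 (Orion), …
Winners (4 units): Onyx, Cinder, Arden, Cobalt.
Highest unsuccessful bid: $66 → clearing price.

Onyx, Cinder, Arden, Cobalt; each pays $66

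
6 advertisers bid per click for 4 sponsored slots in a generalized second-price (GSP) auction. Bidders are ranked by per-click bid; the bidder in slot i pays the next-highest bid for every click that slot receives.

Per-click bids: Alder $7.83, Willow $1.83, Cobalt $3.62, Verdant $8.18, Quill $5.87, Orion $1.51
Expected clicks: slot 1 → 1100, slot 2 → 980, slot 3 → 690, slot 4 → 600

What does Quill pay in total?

Quill pays $2497.80

Ranked by bid: $8.18 (Verdant) > $7.83 (Alder) > $5.87 (Quill) > $3.62 (Cobalt) > $1.83 (Willow) > …
Quill holds slot 3 → pays next bid $3.62 × 690 clicks = $2497.80.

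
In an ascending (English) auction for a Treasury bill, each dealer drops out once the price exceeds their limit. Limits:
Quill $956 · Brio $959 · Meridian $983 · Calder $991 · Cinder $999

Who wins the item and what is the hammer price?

Ascending (English) auction: the price rises until one bidder remains; the winner pays the price at which the last rival dropped out.
Limits ranked: 999 (Cinder) > 991 (Calder) > 983 (Meridian) > 959 (Brio) > 956 (Quill)
Bidding ends when Calder exits at $991; Cinder takes it.

Cinder wins at $991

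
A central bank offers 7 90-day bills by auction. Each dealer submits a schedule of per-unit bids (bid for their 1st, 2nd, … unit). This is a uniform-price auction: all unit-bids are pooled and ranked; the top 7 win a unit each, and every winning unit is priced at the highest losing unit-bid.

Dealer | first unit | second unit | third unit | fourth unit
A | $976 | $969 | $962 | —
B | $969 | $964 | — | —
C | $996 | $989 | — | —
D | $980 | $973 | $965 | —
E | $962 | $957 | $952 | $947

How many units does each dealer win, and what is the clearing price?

Merging the schedules and taking the best 7: 996 (C-1), 989 (C-2), 980 (D-1), 976 (A-1), 973 (D-2), 969 (A-2), 969 (B-1)
Highest rejected unit-bid = $965.
Allocation: A 2, B 1, C 2, D 2.

A 2, B 1, C 2, D 2; clearing price $965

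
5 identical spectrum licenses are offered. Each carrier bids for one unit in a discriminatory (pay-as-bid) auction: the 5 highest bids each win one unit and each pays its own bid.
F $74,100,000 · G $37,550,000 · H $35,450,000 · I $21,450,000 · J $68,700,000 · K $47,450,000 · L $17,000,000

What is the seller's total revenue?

Ordering the bids: 74,100,000 (F), 68,700,000 (J), 47,450,000 (K), 37,550,000 (G), 35,450,000 (H), 21,450,000 (I), 17,000,000 (L)
The 5 highest are F, J, K, G, H.
Total revenue = 74,100,000 + 68,700,000 + 47,450,000 + 37,550,000 + 35,450,000 = $263,250,000.

Total revenue: $263,250,000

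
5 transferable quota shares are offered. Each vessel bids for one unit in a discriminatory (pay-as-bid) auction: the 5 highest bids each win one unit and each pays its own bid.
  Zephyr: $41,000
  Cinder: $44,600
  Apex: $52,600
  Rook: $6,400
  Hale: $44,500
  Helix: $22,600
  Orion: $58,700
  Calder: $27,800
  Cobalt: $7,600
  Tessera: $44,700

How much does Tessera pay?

Tessera pays $44,700

Sorting: 58,700 (Orion), 52,600 (Apex), 44,700 (Tessera), 44,600 (Cinder), 44,500 (Hale), 41,000 (Zephyr), 27,800 (Calder), …
Winners (5 units): Orion, Apex, Tessera, Cinder, Hale.
Tessera wins → own bid $44,700.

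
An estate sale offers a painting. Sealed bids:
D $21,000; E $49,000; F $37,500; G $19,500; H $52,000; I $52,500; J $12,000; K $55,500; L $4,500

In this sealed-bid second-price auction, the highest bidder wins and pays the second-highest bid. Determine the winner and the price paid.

K pays $52,500

Bids ranked: 55,500 (K) > 52,500 (I) > 52,000 (H) > 49,000 (E) > 37,500 (F) > 21,000 (D) > …
K is highest; pays the second-highest bid, $52,500.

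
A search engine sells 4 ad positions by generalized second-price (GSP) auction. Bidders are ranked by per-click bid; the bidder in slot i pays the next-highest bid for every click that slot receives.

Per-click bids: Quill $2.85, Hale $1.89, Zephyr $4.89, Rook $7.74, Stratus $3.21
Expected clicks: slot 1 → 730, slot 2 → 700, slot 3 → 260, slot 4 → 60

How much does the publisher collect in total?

Total revenue: $6671.10

Sorting advertisers: $7.74 (Rook) > $4.89 (Zephyr) > $3.21 (Stratus) > $2.85 (Quill) > $1.89 (Hale)
Slot 1: Rook pays $4.89 × 730 = $3569.70
Slot 2: Zephyr pays $3.21 × 700 = $2247.00
Slot 3: Stratus pays $2.85 × 260 = $741.00
Slot 4: Quill pays $1.89 × 60 = $113.40
Total = $6671.10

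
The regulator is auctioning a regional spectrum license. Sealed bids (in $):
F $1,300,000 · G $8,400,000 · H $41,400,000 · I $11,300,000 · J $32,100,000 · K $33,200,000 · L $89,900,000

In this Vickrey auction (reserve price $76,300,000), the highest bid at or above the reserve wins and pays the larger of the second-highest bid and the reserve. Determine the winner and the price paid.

L pays $76,300,000

Vickrey auction (reserve price $76,300,000): the highest bid at or above the reserve wins and pays the larger of the second-highest bid and the reserve.
Bids in order: 89,900,000 (L) > 41,400,000 (H) > 33,200,000 (K) > 32,100,000 (J) > 11,300,000 (I) > 8,400,000 (G) > …
L has the top bid at or above the reserve ($89,900,000).
Second-highest bid $41,400,000 is below the reserve $76,300,000, so the reserve binds → payment $76,300,000.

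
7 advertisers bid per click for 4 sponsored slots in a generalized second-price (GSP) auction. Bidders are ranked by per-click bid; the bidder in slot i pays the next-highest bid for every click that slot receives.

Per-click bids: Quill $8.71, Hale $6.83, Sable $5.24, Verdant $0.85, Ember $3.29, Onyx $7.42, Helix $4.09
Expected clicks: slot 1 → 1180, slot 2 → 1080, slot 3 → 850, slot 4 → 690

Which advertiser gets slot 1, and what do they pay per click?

Quill; $7.42 per click

Sorting advertisers: $8.71 (Quill) > $7.42 (Onyx) > $6.83 (Hale) > $5.24 (Sable) > $4.09 (Helix) > …
Slot 1 goes to the first-ranked bidder, Quill, who pays the next bid down: $7.42/click.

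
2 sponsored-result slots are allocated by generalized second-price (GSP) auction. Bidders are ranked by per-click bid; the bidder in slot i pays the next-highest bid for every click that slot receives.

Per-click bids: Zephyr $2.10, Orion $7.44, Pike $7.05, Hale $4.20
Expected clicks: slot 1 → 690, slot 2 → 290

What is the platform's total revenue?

Ranked by bid: $7.44 (Orion) > $7.05 (Pike) > $4.20 (Hale) > …
Slot 1: Orion pays $7.05 × 690 = $4864.50
Slot 2: Pike pays $4.20 × 290 = $1218.00
Total = $6082.50

Total revenue: $6082.50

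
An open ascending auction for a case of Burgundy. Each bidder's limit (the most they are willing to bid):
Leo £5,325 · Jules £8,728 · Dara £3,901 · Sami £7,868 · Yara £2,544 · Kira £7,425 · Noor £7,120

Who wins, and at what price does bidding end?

Sorting limits: 8,728 (Jules) > 7,868 (Sami) > 7,425 (Kira) > 7,120 (Noor) > 5,325 (Leo) > 3,901 (Dara) > …
Sami is the last rival to drop out, at £7,868; Jules remains and wins at that price.

Jules wins at £7,868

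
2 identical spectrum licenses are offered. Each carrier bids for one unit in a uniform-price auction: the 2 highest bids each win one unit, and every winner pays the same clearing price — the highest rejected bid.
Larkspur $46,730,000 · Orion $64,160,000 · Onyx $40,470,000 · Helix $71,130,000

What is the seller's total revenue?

Total revenue: $93,460,000

Sorting: 71,130,000 (Helix), 64,160,000 (Orion), 46,730,000 (Larkspur), 40,470,000 (Onyx)
The 2 highest are Helix, Orion.
Highest unsuccessful bid: $46,730,000 → clearing price.
Total revenue = 2 × $46,730,000 = $93,460,000.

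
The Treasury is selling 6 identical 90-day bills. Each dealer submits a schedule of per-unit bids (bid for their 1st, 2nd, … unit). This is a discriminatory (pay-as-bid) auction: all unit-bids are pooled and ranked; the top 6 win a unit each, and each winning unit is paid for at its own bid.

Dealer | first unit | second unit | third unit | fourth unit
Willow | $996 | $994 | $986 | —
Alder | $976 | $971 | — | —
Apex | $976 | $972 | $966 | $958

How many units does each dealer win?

Alder 1, Apex 2, Willow 3

Pooled unit-bids ranked (top 6): 996 (Willow-1), 994 (Willow-2), 986 (Willow-3), 976 (Alder-1), 976 (Apex-1), 972 (Apex-2)
Next rejected bid: $971 (not a price — pay-as-bid).
Allocation: Alder 1, Apex 2, Willow 3.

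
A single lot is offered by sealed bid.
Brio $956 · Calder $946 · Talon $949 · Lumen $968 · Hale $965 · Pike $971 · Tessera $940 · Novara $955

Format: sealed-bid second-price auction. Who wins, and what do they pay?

Rule: the highest bidder wins and pays the second-highest bid.
Bids ranked: 971 (Pike) > 968 (Lumen) > 965 (Hale) > 956 (Brio) > 955 (Novara) > 949 (Talon) > …
Pike wins with the highest bid; price is set by the runner-up at $968.

Pike pays $968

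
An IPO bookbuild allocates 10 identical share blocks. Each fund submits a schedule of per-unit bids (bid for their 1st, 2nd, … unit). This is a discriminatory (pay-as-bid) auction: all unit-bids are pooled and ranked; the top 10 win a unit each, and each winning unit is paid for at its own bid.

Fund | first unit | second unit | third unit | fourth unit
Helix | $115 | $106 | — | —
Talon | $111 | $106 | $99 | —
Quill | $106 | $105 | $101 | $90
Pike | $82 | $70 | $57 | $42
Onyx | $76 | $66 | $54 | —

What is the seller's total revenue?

Total revenue: $1,021

Pooled unit-bids ranked (top 10): 115 (Helix-1), 111 (Talon-1), 106 (Helix-2), 106 (Talon-2), 106 (Quill-1), 105 (Quill-2), 101 (Quill-3), 99 (Talon-3), 90 (Quill-4), 82 (Pike-1)
Next rejected bid: $76 (not a price — pay-as-bid).
Each winning unit pays its own bid.
Revenue = 115 + 111 + 106 + 106 + 106 + 105 + 101 + 99 + 90 + 82 = $1,021.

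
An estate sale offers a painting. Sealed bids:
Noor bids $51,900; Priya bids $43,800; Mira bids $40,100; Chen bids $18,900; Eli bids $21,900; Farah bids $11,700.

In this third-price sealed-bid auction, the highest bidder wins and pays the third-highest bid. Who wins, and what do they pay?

Noor pays $40,100

Bids in order: 51,900 (Noor) > 43,800 (Priya) > 40,100 (Mira) > 21,900 (Eli) > 18,900 (Chen) > 11,700 (Farah)
Noor wins; payment is bid #3 in the ranking = $40,100.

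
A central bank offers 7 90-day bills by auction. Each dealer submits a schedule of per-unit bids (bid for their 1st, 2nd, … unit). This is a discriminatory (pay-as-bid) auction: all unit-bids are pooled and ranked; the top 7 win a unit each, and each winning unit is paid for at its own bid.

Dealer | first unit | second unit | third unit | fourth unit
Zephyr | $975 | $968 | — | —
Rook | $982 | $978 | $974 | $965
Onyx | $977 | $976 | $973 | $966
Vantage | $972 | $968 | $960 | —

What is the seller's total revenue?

Pooled unit-bids ranked (top 7): 982 (Rook-1), 978 (Rook-2), 977 (Onyx-1), 976 (Onyx-2), 975 (Zephyr-1), 974 (Rook-3), 973 (Onyx-3)
Next rejected bid: $972 (not a price — pay-as-bid).
Each winning unit pays its own bid.
Revenue = 982 + 978 + 977 + 976 + 975 + 974 + 973 = $6,835.

Total revenue: $6,835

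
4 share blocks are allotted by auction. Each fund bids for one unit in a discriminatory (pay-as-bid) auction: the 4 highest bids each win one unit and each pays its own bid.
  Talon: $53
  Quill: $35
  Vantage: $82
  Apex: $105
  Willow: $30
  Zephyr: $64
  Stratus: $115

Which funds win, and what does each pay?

Sorting: 115 (Stratus), 105 (Apex), 82 (Vantage), 64 (Zephyr), 53 (Talon), 35 (Quill), …
Top 4: Stratus, Apex, Vantage, Zephyr.
Each winner pays its own bid: Stratus $115, Apex $105, Vantage $82, Zephyr $64.

Stratus $115, Apex $105, Vantage $82, Zephyr $64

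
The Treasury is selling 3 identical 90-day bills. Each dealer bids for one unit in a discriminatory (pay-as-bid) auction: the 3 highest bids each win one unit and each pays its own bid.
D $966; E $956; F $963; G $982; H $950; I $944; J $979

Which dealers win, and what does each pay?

G $982, J $979, D $966

Ordering the bids: 982 (G), 979 (J), 966 (D), 963 (F), 956 (E), …
Winners (3 units): G, J, D.
Each winner pays its own bid: G $982, J $979, D $966.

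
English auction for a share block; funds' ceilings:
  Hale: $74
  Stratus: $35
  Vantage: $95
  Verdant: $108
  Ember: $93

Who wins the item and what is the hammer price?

Verdant wins at $95

Sorting limits: 108 (Verdant) > 95 (Vantage) > 93 (Ember) > 74 (Hale) > 35 (Stratus)
Vantage is the last rival to drop out, at $95; Verdant remains and wins at that price.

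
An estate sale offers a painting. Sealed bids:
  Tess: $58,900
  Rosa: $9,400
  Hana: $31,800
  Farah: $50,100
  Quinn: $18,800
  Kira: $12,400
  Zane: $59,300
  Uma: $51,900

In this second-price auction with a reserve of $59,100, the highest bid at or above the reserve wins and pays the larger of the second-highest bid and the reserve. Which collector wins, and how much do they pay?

Zane pays $59,100

Sorting bids: 59,300 (Zane) > 58,900 (Tess) > 51,900 (Uma) > 50,100 (Farah) > 31,800 (Hana) > 18,800 (Quinn) > …
Zane has the top bid at or above the reserve ($59,300).
Second-highest bid $58,900 is below the reserve $59,100, so the reserve binds → payment $59,100.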